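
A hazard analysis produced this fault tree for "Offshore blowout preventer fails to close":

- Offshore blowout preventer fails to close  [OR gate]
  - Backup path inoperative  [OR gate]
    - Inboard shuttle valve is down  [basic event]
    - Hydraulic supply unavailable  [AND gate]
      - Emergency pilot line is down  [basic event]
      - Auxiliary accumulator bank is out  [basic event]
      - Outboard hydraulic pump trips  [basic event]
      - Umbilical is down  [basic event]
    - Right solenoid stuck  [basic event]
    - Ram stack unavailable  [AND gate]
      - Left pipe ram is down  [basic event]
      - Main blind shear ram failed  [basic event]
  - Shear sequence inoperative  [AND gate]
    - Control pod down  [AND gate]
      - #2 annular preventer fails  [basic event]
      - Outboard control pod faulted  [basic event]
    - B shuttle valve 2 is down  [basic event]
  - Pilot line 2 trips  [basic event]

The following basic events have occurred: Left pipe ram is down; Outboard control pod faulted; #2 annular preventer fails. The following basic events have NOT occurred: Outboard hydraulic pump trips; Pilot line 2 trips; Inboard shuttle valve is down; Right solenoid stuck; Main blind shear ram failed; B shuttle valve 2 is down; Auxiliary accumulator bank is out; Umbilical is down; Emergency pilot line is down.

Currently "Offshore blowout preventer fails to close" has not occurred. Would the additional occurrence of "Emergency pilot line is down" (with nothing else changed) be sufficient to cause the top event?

No

Counterfactual: set "Emergency pilot line is down" to occurred.
Hydraulic supply unavailable [AND]: Emergency pilot line is down=occurs, Auxiliary accumulator bank is out=not, Outboard hydraulic pump trips=not, Umbilical is down=not → not all inputs occur → does not occur.
Ram stack unavailable [AND]: Left pipe ram is down=occurs, Main blind shear ram failed=not → not all inputs occur → does not occur.
Backup path inoperative [OR]: Inboard shuttle valve is down=not, Hydraulic supply unavailable=not, Right solenoid stuck=not, Ram stack unavailable=not → no input occurs → does not occur.
Control pod down [AND]: #2 annular preventer fails=occurs, Outboard control pod faulted=occurs → all inputs occur → occurs.
Shear sequence inoperative [AND]: Control pod down=occurs, B shuttle valve 2 is down=not → not all inputs occur → does not occur.
Offshore blowout preventer fails to close [OR]: Backup path inoperative=not, Shear sequence inoperative=not, Pilot line 2 trips=not → no input occurs → does not occur.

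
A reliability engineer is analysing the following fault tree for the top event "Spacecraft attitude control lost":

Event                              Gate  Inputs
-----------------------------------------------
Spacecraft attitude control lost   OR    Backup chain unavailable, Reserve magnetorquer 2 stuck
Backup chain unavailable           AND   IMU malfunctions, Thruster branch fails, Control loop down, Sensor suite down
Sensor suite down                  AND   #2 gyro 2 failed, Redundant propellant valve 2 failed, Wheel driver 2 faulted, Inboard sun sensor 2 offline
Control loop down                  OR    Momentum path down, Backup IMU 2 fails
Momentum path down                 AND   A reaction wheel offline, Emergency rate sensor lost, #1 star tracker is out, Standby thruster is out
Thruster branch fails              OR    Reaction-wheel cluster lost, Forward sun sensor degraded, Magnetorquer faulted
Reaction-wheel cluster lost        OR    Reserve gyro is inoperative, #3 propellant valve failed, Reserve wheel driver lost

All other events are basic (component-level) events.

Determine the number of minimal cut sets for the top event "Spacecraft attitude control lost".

Reaction-wheel cluster lost [OR]: union of children's cut sets → 3 cut set(s).
Thruster branch fails [OR]: union of children's cut sets → 5 cut set(s).
Momentum path down [AND]: one cut set from each child combined → 1 × 1 × 1 × 1 = 1 cut set(s).
Control loop down [OR]: union of children's cut sets → 2 cut set(s).
Sensor suite down [AND]: one cut set from each child combined → 1 × 1 × 1 × 1 = 1 cut set(s).
Backup chain unavailable [AND]: one cut set from each child combined → 1 × 5 × 2 × 1 = 10 cut set(s).
Spacecraft attitude control lost [OR]: union of children's cut sets → 11 cut set(s).

11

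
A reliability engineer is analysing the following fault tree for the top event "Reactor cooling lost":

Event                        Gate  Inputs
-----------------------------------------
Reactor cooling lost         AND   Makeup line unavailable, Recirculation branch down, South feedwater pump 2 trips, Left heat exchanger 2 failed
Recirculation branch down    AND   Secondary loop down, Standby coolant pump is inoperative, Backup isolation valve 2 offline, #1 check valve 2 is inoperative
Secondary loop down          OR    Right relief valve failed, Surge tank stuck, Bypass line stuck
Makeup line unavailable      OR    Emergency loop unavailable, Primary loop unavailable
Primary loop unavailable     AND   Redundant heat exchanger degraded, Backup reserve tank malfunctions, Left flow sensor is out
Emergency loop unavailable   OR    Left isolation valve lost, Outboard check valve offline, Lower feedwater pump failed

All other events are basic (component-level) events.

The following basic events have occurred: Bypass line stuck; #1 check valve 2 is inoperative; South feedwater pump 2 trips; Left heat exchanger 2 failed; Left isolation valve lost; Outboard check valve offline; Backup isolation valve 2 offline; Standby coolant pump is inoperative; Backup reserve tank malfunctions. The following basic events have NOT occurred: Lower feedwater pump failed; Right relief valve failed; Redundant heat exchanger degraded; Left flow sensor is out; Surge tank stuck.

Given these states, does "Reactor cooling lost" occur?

Yes

Emergency loop unavailable [OR]: Left isolation valve lost=occurs, Outboard check valve offline=occurs, Lower feedwater pump failed=not → at least one input occurs → occurs.
Primary loop unavailable [AND]: Redundant heat exchanger degraded=not, Backup reserve tank malfunctions=occurs, Left flow sensor is out=not → not all inputs occur → does not occur.
Makeup line unavailable [OR]: Emergency loop unavailable=occurs, Primary loop unavailable=not → at least one input occurs → occurs.
Secondary loop down [OR]: Right relief valve failed=not, Surge tank stuck=not, Bypass line stuck=occurs → at least one input occurs → occurs.
Recirculation branch down [AND]: Secondary loop down=occurs, Standby coolant pump is inoperative=occurs, Backup isolation valve 2 offline=occurs, #1 check valve 2 is inoperative=occurs → all inputs occur → occurs.
Reactor cooling lost [AND]: Makeup line unavailable=occurs, Recirculation branch down=occurs, South feedwater pump 2 trips=occurs, Left heat exchanger 2 failed=occurs → all inputs occur → occurs.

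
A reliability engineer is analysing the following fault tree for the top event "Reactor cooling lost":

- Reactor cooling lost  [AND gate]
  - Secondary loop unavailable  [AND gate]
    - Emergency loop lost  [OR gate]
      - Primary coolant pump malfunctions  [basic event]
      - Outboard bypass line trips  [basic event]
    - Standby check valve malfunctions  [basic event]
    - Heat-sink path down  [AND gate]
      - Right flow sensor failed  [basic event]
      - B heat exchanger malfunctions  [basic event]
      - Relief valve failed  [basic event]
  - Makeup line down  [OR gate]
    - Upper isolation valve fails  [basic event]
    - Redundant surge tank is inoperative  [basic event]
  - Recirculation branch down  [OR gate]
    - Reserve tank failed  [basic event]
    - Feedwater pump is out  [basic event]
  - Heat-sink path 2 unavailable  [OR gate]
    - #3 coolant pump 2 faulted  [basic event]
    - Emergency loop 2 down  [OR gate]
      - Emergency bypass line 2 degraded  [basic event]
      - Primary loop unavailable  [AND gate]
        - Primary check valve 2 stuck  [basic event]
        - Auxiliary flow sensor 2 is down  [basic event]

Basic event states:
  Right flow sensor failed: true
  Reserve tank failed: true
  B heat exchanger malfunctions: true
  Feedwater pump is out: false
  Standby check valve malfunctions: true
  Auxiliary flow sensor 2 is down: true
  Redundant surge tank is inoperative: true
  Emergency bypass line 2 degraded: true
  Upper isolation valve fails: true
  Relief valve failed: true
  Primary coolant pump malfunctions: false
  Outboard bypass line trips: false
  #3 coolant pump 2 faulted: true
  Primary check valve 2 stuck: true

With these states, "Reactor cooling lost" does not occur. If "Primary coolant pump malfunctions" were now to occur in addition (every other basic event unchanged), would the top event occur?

Yes

Counterfactual: set "Primary coolant pump malfunctions" to occurred.
Emergency loop lost [OR]: Primary coolant pump malfunctions=occurs, Outboard bypass line trips=not → at least one input occurs → occurs.
Heat-sink path down [AND]: Right flow sensor failed=occurs, B heat exchanger malfunctions=occurs, Relief valve failed=occurs → all inputs occur → occurs.
Secondary loop unavailable [AND]: Emergency loop lost=occurs, Standby check valve malfunctions=occurs, Heat-sink path down=occurs → all inputs occur → occurs.
Makeup line down [OR]: Upper isolation valve fails=occurs, Redundant surge tank is inoperative=occurs → at least one input occurs → occurs.
Recirculation branch down [OR]: Reserve tank failed=occurs, Feedwater pump is out=not → at least one input occurs → occurs.
Primary loop unavailable [AND]: Primary check valve 2 stuck=occurs, Auxiliary flow sensor 2 is down=occurs → all inputs occur → occurs.
Emergency loop 2 down [OR]: Emergency bypass line 2 degraded=occurs, Primary loop unavailable=occurs → at least one input occurs → occurs.
Heat-sink path 2 unavailable [OR]: #3 coolant pump 2 faulted=occurs, Emergency loop 2 down=occurs → at least one input occurs → occurs.
Reactor cooling lost [AND]: Secondary loop unavailable=occurs, Makeup line down=occurs, Recirculation branch down=occurs, Heat-sink path 2 unavailable=occurs → all inputs occur → occurs.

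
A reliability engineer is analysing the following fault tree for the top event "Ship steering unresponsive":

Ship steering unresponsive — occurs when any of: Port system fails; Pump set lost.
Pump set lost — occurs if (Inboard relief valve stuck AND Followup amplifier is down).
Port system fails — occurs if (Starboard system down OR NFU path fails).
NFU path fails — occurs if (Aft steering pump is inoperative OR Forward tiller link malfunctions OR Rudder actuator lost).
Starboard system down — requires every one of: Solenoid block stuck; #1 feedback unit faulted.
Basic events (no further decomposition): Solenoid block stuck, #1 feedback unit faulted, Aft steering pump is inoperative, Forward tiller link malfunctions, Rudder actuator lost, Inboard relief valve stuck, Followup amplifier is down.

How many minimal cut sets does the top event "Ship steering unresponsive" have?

5

Starboard system down [AND]: one cut set from each child combined → 1 × 1 = 1 cut set(s).
NFU path fails [OR]: union of children's cut sets → 3 cut set(s).
Port system fails [OR]: union of children's cut sets → 4 cut set(s).
Pump set lost [AND]: one cut set from each child combined → 1 × 1 = 1 cut set(s).
Ship steering unresponsive [OR]: union of children's cut sets → 5 cut set(s).
Minimal cut sets: {#1 feedback unit faulted, Solenoid block stuck}; {Aft steering pump is inoperative}; {Forward tiller link malfunctions}; {Rudder actuator lost}; {Followup amplifier is down, Inboard relief valve stuck}.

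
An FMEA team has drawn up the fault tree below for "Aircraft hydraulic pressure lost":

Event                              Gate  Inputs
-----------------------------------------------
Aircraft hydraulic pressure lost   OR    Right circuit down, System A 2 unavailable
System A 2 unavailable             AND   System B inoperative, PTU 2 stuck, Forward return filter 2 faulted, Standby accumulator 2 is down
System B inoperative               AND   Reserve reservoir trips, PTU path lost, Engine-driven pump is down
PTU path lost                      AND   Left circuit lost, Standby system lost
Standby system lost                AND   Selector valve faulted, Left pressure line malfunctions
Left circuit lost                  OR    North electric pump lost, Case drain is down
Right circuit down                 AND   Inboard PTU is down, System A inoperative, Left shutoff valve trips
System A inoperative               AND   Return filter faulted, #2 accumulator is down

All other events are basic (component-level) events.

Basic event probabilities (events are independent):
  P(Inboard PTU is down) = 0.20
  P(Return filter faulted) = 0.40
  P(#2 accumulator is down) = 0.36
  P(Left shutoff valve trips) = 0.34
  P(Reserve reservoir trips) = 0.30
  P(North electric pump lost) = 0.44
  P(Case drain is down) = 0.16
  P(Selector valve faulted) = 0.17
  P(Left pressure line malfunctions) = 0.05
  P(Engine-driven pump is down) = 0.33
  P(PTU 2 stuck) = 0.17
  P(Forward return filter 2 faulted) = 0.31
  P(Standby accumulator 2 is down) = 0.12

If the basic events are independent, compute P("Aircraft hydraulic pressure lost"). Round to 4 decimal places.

P(System A inoperative) [AND] = 0.40 × 0.36 = 0.144000
P(Right circuit down) [AND] = 0.20 × 0.144000 × 0.34 = 0.009792
P(Left circuit lost) [OR] = 1 − (1−0.44) × (1−0.16) = 0.529600
P(Standby system lost) [AND] = 0.17 × 0.05 = 0.008500
P(PTU path lost) [AND] = 0.529600 × 0.008500 = 0.004502
P(System B inoperative) [AND] = 0.30 × 0.004502 × 0.33 = 0.000446
P(System A 2 unavailable) [AND] = 0.000446 × 0.17 × 0.31 × 0.12 = 0.000003
P(Aircraft hydraulic pressure lost) [OR] = 1 − (1−0.009792) × (1−0.000003) = 0.009795
Rounded to 4 decimal places: P(Aircraft hydraulic pressure lost) ≈ 0.0098.

0.0098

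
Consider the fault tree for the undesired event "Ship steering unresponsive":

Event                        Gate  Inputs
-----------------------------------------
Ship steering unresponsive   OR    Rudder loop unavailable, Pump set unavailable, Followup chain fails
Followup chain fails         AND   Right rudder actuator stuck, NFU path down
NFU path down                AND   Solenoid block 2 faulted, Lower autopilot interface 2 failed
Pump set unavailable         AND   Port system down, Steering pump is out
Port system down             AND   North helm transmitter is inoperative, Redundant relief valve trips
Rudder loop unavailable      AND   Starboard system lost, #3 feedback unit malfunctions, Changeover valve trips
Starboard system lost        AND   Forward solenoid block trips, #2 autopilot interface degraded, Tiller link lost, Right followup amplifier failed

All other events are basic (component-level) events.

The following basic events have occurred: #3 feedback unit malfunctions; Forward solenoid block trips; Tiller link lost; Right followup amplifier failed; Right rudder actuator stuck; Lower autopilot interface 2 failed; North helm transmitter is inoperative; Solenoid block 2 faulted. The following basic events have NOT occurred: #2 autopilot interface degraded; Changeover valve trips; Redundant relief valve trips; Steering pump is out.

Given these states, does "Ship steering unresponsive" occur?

Yes

Starboard system lost [AND]: Forward solenoid block trips=occurs, #2 autopilot interface degraded=not, Tiller link lost=occurs, Right followup amplifier failed=occurs → not all inputs occur → does not occur.
Rudder loop unavailable [AND]: Starboard system lost=not, #3 feedback unit malfunctions=occurs, Changeover valve trips=not → not all inputs occur → does not occur.
Port system down [AND]: North helm transmitter is inoperative=occurs, Redundant relief valve trips=not → not all inputs occur → does not occur.
Pump set unavailable [AND]: Port system down=not, Steering pump is out=not → not all inputs occur → does not occur.
NFU path down [AND]: Solenoid block 2 faulted=occurs, Lower autopilot interface 2 failed=occurs → all inputs occur → occurs.
Followup chain fails [AND]: Right rudder actuator stuck=occurs, NFU path down=occurs → all inputs occur → occurs.
Ship steering unresponsive [OR]: Rudder loop unavailable=not, Pump set unavailable=not, Followup chain fails=occurs → at least one input occurs → occurs.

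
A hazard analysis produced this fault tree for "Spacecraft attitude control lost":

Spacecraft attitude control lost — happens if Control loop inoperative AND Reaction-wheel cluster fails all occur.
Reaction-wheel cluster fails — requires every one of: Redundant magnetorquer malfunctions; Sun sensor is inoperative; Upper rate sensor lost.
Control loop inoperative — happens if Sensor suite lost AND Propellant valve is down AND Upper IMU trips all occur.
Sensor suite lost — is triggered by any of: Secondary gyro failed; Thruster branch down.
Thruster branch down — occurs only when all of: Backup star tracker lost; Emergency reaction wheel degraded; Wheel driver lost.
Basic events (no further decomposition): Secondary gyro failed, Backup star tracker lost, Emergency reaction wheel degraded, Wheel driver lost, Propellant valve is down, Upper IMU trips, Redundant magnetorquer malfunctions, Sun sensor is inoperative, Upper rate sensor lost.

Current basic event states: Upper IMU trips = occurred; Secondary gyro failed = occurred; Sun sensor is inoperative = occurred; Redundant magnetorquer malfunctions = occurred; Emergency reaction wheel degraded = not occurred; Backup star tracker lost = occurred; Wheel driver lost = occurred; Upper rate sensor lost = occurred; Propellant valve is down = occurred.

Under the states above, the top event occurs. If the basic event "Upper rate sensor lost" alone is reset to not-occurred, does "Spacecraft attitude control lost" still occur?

Counterfactual: set "Upper rate sensor lost" to not occurred.
Thruster branch down [AND]: Backup star tracker lost=occurs, Emergency reaction wheel degraded=not, Wheel driver lost=occurs → not all inputs occur → does not occur.
Sensor suite lost [OR]: Secondary gyro failed=occurs, Thruster branch down=not → at least one input occurs → occurs.
Control loop inoperative [AND]: Sensor suite lost=occurs, Propellant valve is down=occurs, Upper IMU trips=occurs → all inputs occur → occurs.
Reaction-wheel cluster fails [AND]: Redundant magnetorquer malfunctions=occurs, Sun sensor is inoperative=occurs, Upper rate sensor lost=not → not all inputs occur → does not occur.
Spacecraft attitude control lost [AND]: Control loop inoperative=occurs, Reaction-wheel cluster fails=not → not all inputs occur → does not occur.

No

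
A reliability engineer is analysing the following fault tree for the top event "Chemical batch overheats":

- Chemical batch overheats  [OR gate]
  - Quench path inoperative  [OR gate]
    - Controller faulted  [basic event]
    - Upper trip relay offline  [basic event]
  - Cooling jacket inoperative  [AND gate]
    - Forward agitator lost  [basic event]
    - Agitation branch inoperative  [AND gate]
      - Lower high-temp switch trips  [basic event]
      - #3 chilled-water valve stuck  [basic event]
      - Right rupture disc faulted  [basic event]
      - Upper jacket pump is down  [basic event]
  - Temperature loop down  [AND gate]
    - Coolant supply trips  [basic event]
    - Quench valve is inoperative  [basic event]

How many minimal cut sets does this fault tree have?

4

Quench path inoperative [OR]: union of children's cut sets → 2 cut set(s).
Agitation branch inoperative [AND]: one cut set from each child combined → 1 × 1 × 1 × 1 = 1 cut set(s).
Cooling jacket inoperative [AND]: one cut set from each child combined → 1 × 1 = 1 cut set(s).
Temperature loop down [AND]: one cut set from each child combined → 1 × 1 = 1 cut set(s).
Chemical batch overheats [OR]: union of children's cut sets → 4 cut set(s).
Minimal cut sets: {Controller faulted}; {Upper trip relay offline}; {#3 chilled-water valve stuck, Forward agitator lost, Lower high-temp switch trips, Right rupture disc faulted, Upper jacket pump is down}; {Coolant supply trips, Quench valve is inoperative}.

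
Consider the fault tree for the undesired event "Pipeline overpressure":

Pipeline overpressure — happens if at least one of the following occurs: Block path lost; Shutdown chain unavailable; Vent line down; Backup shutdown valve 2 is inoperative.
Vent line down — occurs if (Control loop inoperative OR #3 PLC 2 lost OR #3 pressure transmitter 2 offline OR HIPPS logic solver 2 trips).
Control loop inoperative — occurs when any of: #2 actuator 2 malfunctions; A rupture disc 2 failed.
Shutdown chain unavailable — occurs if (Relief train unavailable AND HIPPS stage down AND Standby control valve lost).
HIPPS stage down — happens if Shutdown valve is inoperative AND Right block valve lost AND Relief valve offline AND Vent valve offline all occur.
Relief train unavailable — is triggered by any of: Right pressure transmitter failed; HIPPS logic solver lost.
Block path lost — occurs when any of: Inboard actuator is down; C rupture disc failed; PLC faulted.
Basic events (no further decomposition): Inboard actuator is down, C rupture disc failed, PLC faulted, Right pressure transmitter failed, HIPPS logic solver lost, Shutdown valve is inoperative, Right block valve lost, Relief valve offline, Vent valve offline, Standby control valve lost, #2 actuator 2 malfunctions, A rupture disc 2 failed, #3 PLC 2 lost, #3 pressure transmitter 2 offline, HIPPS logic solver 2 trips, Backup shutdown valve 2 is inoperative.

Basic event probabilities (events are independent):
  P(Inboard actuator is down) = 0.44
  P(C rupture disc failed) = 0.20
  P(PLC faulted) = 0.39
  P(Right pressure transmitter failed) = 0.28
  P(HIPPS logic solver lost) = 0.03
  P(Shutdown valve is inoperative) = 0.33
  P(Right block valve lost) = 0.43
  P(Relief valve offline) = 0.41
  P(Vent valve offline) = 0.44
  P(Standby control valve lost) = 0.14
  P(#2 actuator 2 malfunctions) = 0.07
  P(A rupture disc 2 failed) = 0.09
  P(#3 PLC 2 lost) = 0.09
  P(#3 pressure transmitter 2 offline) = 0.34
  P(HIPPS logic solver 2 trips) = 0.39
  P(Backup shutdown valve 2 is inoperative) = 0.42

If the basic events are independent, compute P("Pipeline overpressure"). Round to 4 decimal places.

P(Block path lost) [OR] = 1 − (1−0.44) × (1−0.20) × (1−0.39) = 0.726720
P(Relief train unavailable) [OR] = 1 − (1−0.28) × (1−0.03) = 0.301600
P(HIPPS stage down) [AND] = 0.33 × 0.43 × 0.41 × 0.44 = 0.025599
P(Shutdown chain unavailable) [AND] = 0.301600 × 0.025599 × 0.14 = 0.001081
P(Control loop inoperative) [OR] = 1 − (1−0.07) × (1−0.09) = 0.153700
P(Vent line down) [OR] = 1 − (1−0.153700) × (1−0.09) × (1−0.34) × (1−0.39) = 0.689944
P(Pipeline overpressure) [OR] = 1 − (1−0.726720) × (1−0.001081) × (1−0.689944) × (1−0.42) = 0.950909
Rounded to 4 decimal places: P(Pipeline overpressure) ≈ 0.9509.

0.9509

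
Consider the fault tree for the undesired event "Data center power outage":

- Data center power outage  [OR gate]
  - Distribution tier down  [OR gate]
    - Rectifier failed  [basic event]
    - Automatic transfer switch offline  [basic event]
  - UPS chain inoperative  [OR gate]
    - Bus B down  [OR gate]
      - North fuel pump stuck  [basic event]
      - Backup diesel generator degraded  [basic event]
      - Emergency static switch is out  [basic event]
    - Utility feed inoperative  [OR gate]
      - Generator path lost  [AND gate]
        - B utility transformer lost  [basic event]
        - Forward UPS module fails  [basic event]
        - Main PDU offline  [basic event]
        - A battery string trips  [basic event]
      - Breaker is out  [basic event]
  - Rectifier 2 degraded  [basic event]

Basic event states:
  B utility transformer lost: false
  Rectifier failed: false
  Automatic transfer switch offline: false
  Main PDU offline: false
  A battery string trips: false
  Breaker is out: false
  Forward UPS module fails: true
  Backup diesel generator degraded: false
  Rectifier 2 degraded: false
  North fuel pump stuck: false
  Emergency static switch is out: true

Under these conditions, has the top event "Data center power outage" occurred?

Distribution tier down [OR]: Rectifier failed=not, Automatic transfer switch offline=not → no input occurs → does not occur.
Bus B down [OR]: North fuel pump stuck=not, Backup diesel generator degraded=not, Emergency static switch is out=occurs → at least one input occurs → occurs.
Generator path lost [AND]: B utility transformer lost=not, Forward UPS module fails=occurs, Main PDU offline=not, A battery string trips=not → not all inputs occur → does not occur.
Utility feed inoperative [OR]: Generator path lost=not, Breaker is out=not → no input occurs → does not occur.
UPS chain inoperative [OR]: Bus B down=occurs, Utility feed inoperative=not → at least one input occurs → occurs.
Data center power outage [OR]: Distribution tier down=not, UPS chain inoperative=occurs, Rectifier 2 degraded=not → at least one input occurs → occurs.

Yes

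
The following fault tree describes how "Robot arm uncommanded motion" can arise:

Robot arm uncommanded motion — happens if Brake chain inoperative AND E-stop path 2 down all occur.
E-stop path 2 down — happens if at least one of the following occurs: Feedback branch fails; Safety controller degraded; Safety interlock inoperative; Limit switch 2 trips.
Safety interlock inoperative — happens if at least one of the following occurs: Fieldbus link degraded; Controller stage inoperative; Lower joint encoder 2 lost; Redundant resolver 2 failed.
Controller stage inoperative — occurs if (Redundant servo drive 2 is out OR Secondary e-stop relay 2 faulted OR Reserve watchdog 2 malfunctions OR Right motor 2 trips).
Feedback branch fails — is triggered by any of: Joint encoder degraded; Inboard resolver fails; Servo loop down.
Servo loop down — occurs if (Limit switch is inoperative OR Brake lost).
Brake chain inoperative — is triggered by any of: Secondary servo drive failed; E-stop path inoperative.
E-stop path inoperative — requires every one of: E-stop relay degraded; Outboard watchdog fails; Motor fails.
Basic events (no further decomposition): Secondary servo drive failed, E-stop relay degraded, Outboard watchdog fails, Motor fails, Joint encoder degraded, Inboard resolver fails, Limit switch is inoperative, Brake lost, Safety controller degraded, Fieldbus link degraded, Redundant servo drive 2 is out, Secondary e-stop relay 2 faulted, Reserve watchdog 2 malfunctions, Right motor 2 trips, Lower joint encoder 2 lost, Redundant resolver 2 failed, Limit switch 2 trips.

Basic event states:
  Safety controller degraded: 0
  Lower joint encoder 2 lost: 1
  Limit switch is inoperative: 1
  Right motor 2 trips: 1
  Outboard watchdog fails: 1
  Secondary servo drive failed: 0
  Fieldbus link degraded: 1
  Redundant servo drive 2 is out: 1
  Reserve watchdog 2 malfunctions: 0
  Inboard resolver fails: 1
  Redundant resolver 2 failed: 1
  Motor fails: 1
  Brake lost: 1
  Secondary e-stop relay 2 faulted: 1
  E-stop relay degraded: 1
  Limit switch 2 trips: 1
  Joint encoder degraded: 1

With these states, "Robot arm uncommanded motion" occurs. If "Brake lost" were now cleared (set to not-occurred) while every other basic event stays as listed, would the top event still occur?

Counterfactual: set "Brake lost" to not occurred.
E-stop path inoperative [AND]: E-stop relay degraded=occurs, Outboard watchdog fails=occurs, Motor fails=occurs → all inputs occur → occurs.
Brake chain inoperative [OR]: Secondary servo drive failed=not, E-stop path inoperative=occurs → at least one input occurs → occurs.
Servo loop down [OR]: Limit switch is inoperative=occurs, Brake lost=not → at least one input occurs → occurs.
Feedback branch fails [OR]: Joint encoder degraded=occurs, Inboard resolver fails=occurs, Servo loop down=occurs → at least one input occurs → occurs.
Controller stage inoperative [OR]: Redundant servo drive 2 is out=occurs, Secondary e-stop relay 2 faulted=occurs, Reserve watchdog 2 malfunctions=not, Right motor 2 trips=occurs → at least one input occurs → occurs.
Safety interlock inoperative [OR]: Fieldbus link degraded=occurs, Controller stage inoperative=occurs, Lower joint encoder 2 lost=occurs, Redundant resolver 2 failed=occurs → at least one input occurs → occurs.
E-stop path 2 down [OR]: Feedback branch fails=occurs, Safety controller degraded=not, Safety interlock inoperative=occurs, Limit switch 2 trips=occurs → at least one input occurs → occurs.
Robot arm uncommanded motion [AND]: Brake chain inoperative=occurs, E-stop path 2 down=occurs → all inputs occur → occurs.

Yes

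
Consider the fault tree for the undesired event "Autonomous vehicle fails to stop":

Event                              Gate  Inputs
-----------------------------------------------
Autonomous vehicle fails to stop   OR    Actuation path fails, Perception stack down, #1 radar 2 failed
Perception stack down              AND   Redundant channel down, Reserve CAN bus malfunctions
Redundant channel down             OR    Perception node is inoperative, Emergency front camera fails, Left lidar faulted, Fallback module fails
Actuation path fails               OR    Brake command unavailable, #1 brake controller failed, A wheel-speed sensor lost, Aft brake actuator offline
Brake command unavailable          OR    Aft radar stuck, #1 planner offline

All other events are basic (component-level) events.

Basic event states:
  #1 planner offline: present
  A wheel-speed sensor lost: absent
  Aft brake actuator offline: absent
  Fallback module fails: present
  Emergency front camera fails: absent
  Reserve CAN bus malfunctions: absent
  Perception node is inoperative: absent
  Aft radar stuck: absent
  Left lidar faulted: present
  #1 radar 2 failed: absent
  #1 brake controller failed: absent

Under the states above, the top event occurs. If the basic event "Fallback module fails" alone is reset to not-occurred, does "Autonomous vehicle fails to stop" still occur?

Counterfactual: set "Fallback module fails" to not occurred.
Brake command unavailable [OR]: Aft radar stuck=not, #1 planner offline=occurs → at least one input occurs → occurs.
Actuation path fails [OR]: Brake command unavailable=occurs, #1 brake controller failed=not, A wheel-speed sensor lost=not, Aft brake actuator offline=not → at least one input occurs → occurs.
Redundant channel down [OR]: Perception node is inoperative=not, Emergency front camera fails=not, Left lidar faulted=occurs, Fallback module fails=not → at least one input occurs → occurs.
Perception stack down [AND]: Redundant channel down=occurs, Reserve CAN bus malfunctions=not → not all inputs occur → does not occur.
Autonomous vehicle fails to stop [OR]: Actuation path fails=occurs, Perception stack down=not, #1 radar 2 failed=not → at least one input occurs → occurs.

Yes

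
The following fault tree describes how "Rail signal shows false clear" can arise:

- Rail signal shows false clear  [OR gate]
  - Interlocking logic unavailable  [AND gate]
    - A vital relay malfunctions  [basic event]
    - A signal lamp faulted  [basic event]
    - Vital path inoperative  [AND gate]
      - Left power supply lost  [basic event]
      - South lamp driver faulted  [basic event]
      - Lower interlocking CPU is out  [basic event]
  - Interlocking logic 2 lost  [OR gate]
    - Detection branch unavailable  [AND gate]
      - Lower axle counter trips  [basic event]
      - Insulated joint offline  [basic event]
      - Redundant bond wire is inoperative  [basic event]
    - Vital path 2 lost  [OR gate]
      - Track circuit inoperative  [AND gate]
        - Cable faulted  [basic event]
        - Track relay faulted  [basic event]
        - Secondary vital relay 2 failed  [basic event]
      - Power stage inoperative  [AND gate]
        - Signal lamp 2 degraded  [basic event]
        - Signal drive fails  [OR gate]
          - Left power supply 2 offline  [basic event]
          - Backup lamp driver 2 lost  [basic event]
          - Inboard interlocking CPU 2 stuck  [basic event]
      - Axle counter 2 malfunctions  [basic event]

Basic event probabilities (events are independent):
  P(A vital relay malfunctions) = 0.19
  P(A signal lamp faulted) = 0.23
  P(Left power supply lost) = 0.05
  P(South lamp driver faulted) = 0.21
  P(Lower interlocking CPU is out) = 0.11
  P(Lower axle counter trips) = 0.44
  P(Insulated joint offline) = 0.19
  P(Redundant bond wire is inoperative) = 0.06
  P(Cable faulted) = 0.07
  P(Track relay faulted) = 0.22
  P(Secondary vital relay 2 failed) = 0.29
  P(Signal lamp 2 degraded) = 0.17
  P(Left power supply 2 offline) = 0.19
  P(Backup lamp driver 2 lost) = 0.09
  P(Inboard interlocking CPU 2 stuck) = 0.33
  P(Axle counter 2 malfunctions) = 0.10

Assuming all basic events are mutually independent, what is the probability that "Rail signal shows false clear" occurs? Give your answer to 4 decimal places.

P(Vital path inoperative) [AND] = 0.05 × 0.21 × 0.11 = 0.001155
P(Interlocking logic unavailable) [AND] = 0.19 × 0.23 × 0.001155 = 0.000050
P(Detection branch unavailable) [AND] = 0.44 × 0.19 × 0.06 = 0.005016
P(Track circuit inoperative) [AND] = 0.07 × 0.22 × 0.29 = 0.004466
P(Signal drive fails) [OR] = 1 − (1−0.19) × (1−0.09) × (1−0.33) = 0.506143
P(Power stage inoperative) [AND] = 0.17 × 0.506143 = 0.086044
P(Vital path 2 lost) [OR] = 1 − (1−0.004466) × (1−0.086044) × (1−0.10) = 0.181113
P(Interlocking logic 2 lost) [OR] = 1 − (1−0.005016) × (1−0.181113) = 0.185221
P(Rail signal shows false clear) [OR] = 1 − (1−0.000050) × (1−0.185221) = 0.185262
Rounded to 4 decimal places: P(Rail signal shows false clear) ≈ 0.1853.

0.1853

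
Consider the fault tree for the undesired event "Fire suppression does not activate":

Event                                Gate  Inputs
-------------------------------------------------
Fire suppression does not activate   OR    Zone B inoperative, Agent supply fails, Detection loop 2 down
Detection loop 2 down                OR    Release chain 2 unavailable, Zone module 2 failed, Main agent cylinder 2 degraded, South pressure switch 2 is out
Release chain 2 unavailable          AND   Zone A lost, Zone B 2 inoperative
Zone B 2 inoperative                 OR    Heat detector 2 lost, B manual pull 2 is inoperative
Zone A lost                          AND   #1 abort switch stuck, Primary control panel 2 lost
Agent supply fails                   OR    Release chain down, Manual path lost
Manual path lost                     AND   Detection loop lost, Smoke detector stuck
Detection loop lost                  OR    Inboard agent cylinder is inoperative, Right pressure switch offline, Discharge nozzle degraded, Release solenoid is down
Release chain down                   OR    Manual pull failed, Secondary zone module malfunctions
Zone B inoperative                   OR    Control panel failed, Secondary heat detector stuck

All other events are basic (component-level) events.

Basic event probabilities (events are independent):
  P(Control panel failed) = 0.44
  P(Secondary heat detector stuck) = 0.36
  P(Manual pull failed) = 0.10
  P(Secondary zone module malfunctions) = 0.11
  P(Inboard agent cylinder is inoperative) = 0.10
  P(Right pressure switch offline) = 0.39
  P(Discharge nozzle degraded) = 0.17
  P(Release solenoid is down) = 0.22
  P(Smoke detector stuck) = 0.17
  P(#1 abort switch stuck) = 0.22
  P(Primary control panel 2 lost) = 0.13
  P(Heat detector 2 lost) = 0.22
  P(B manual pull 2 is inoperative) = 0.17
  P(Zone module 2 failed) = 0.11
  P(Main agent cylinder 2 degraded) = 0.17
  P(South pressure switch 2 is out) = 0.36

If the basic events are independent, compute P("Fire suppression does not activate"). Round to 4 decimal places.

P(Zone B inoperative) [OR] = 1 − (1−0.44) × (1−0.36) = 0.641600
P(Release chain down) [OR] = 1 − (1−0.10) × (1−0.11) = 0.199000
P(Detection loop lost) [OR] = 1 − (1−0.10) × (1−0.39) × (1−0.17) × (1−0.22) = 0.644577
P(Manual path lost) [AND] = 0.644577 × 0.17 = 0.109578
P(Agent supply fails) [OR] = 1 − (1−0.199000) × (1−0.109578) = 0.286772
P(Zone A lost) [AND] = 0.22 × 0.13 = 0.028600
P(Zone B 2 inoperative) [OR] = 1 − (1−0.22) × (1−0.17) = 0.352600
P(Release chain 2 unavailable) [AND] = 0.028600 × 0.352600 = 0.010084
P(Detection loop 2 down) [OR] = 1 − (1−0.010084) × (1−0.11) × (1−0.17) × (1−0.36) = 0.531999
P(Fire suppression does not activate) [OR] = 1 − (1−0.641600) × (1−0.286772) × (1−0.531999) = 0.880369
Rounded to 4 decimal places: P(Fire suppression does not activate) ≈ 0.8804.

0.8804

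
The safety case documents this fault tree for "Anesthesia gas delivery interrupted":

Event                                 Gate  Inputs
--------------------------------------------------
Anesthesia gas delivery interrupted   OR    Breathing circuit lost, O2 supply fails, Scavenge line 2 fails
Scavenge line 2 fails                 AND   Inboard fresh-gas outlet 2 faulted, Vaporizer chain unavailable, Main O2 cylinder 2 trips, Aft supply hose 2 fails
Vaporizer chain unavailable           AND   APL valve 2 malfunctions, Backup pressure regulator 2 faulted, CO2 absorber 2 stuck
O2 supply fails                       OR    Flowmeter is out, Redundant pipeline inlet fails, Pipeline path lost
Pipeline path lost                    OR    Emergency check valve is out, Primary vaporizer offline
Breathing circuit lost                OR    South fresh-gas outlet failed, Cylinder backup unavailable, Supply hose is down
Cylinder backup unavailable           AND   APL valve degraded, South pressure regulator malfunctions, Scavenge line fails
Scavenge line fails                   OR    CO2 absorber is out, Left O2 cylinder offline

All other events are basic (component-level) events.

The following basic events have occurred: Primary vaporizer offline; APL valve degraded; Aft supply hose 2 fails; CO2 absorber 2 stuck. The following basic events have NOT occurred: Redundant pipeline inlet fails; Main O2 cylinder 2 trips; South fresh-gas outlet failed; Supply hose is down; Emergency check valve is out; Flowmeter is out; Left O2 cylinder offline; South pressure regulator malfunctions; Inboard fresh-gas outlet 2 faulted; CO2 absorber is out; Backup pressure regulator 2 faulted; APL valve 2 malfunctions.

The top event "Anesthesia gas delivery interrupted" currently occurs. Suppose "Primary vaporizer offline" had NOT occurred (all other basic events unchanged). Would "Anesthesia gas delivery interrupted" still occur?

No

Counterfactual: set "Primary vaporizer offline" to not occurred.
Scavenge line fails [OR]: CO2 absorber is out=not, Left O2 cylinder offline=not → no input occurs → does not occur.
Cylinder backup unavailable [AND]: APL valve degraded=occurs, South pressure regulator malfunctions=not, Scavenge line fails=not → not all inputs occur → does not occur.
Breathing circuit lost [OR]: South fresh-gas outlet failed=not, Cylinder backup unavailable=not, Supply hose is down=not → no input occurs → does not occur.
Pipeline path lost [OR]: Emergency check valve is out=not, Primary vaporizer offline=not → no input occurs → does not occur.
O2 supply fails [OR]: Flowmeter is out=not, Redundant pipeline inlet fails=not, Pipeline path lost=not → no input occurs → does not occur.
Vaporizer chain unavailable [AND]: APL valve 2 malfunctions=not, Backup pressure regulator 2 faulted=not, CO2 absorber 2 stuck=occurs → not all inputs occur → does not occur.
Scavenge line 2 fails [AND]: Inboard fresh-gas outlet 2 faulted=not, Vaporizer chain unavailable=not, Main O2 cylinder 2 trips=not, Aft supply hose 2 fails=occurs → not all inputs occur → does not occur.
Anesthesia gas delivery interrupted [OR]: Breathing circuit lost=not, O2 supply fails=not, Scavenge line 2 fails=not → no input occurs → does not occur.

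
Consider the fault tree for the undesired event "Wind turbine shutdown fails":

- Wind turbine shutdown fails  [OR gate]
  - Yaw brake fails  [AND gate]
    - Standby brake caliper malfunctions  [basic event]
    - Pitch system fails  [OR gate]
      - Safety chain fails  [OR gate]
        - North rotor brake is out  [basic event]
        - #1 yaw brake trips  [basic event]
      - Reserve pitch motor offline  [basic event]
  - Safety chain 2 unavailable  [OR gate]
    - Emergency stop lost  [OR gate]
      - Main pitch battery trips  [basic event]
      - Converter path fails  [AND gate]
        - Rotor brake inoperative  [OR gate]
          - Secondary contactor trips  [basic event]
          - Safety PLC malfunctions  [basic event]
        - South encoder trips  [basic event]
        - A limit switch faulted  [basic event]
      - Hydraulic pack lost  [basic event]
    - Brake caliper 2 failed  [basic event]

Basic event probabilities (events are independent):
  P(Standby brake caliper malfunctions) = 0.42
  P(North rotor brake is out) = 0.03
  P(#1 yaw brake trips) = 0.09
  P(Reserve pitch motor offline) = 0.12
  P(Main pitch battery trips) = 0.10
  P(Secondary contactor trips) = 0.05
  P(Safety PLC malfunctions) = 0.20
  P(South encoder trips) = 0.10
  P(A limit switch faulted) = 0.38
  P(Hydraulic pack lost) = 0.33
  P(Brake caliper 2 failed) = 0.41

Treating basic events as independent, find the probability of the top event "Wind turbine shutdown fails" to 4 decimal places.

P(Safety chain fails) [OR] = 1 − (1−0.03) × (1−0.09) = 0.117300
P(Pitch system fails) [OR] = 1 − (1−0.117300) × (1−0.12) = 0.223224
P(Yaw brake fails) [AND] = 0.42 × 0.223224 = 0.093754
P(Rotor brake inoperative) [OR] = 1 − (1−0.05) × (1−0.20) = 0.240000
P(Converter path fails) [AND] = 0.240000 × 0.10 × 0.38 = 0.009120
P(Emergency stop lost) [OR] = 1 − (1−0.10) × (1−0.009120) × (1−0.33) = 0.402499
P(Safety chain 2 unavailable) [OR] = 1 − (1−0.402499) × (1−0.41) = 0.647474
P(Wind turbine shutdown fails) [OR] = 1 − (1−0.093754) × (1−0.647474) = 0.680525
Rounded to 4 decimal places: P(Wind turbine shutdown fails) ≈ 0.6805.

0.6805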